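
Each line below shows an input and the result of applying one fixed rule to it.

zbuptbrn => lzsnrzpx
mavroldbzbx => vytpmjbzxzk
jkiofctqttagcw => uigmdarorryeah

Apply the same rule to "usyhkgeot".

rqwfiecms

The transformation: swap the first and last characters, then shift every letter 2 places backward in the alphabet (wrapping around).
Starting from "usyhkgeot": after the first operation, "tsyhkgeou"; after the second, "rqwfiecms".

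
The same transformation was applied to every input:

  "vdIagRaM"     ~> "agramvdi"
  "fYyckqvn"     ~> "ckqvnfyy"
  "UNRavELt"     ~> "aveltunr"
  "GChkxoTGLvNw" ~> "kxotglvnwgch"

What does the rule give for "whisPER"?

sperwhi

The transformation: move the first 3 characters to the end (rotate left by 3), then convert every letter to lowercase.
Doing the same to "whisPER": "sperwhi".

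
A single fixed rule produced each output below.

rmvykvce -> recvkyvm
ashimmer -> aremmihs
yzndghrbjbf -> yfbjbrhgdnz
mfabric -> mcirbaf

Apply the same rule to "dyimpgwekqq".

dqqkewgpmiy

The transformation: reverse the string, then move the last character to the front.
Applying both steps to "dyimpgwekqq": "qqkewgpmiyd", then "dqqkewgpmiy".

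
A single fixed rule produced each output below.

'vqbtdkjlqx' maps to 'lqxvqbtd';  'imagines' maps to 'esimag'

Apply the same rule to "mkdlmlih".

ihmkdl

Each output is the input with this applied: swap the front and back halves of the string, then delete the first 2 characters.
Doing the same to "mkdlmlih": "ihmkdl".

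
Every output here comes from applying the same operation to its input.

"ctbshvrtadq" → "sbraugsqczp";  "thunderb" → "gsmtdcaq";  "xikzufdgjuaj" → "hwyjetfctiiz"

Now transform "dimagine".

In each case the input is transformed by: shift every letter 1 place backward in the alphabet (wrapping around), then swap each adjacent pair of characters (1↔2, 3↔4, ...).
On "dimagine": the first step gives "chlzfhmd", and the second then gives "hczlhfdm".
(Check on "ctbshvrtadq": → "bsarguqszcp" → "sbraugsqczp" ✓)

hczlhfdm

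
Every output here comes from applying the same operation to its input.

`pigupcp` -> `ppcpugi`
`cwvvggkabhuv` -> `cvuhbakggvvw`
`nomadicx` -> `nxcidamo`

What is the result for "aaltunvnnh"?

ahnnvnutla

What's happening: move the first character to the end, then reverse the string.
Starting from "aaltunvnnh": after the first operation, "altunvnnha"; after the second, "ahnnvnutla".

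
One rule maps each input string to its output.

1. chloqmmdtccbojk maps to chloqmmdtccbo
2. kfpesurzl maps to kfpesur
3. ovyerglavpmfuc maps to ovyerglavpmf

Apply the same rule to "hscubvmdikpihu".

hscubvmdikpi

The pattern: delete the last 2 characters.
For "hscubvmdikpihu" the result is "hscubvmdikpi".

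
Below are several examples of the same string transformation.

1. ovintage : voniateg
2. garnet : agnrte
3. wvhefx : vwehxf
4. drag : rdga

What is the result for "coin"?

ocni

The rule is to swap each adjacent pair of characters (1↔2, 3↔4, ...).
So "coin" becomes "ocni".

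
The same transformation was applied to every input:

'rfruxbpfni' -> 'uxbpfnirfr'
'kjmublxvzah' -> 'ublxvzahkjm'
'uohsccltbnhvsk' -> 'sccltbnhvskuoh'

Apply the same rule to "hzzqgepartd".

qgepartdhzz

Looking at the pairs, the operation is to move the first 3 characters to the end (rotate left by 3).
On "hzzqgepartd" that produces "qgepartdhzz".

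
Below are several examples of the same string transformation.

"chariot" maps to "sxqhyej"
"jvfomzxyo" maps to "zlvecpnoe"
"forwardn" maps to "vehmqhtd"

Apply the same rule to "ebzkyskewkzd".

In each case the input is transformed by: shift every letter 10 places backward in the alphabet (wrapping around).
On "ebzkyskewkzd" that produces "urpaoiaumapt".

urpaoiaumapt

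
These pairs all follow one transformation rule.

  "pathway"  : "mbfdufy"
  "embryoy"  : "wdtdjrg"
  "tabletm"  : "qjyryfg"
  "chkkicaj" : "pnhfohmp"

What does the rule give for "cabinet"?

nsjyhfg

The pattern: move the first 3 characters to the end (rotate left by 3), then shift every letter 5 places forward in the alphabet (wrapping around).
Applying both steps to "cabinet": "inetcab", then "nsjyhfg".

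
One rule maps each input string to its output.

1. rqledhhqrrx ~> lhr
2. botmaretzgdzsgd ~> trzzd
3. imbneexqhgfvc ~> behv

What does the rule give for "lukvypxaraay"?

What's happening: keep one character in every 3, starting at position 3 (positions 3rd, 6th, 9th, ...).
For "lukvypxaraay" the result is "kpry".

kpry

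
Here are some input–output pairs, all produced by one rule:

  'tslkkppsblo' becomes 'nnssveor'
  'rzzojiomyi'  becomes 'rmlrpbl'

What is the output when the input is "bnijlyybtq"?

Rule — shift every letter 3 places forward in the alphabet (wrapping around), then delete the first 3 characters.
Working it through for "bnijlyybtq": intermediate "eqlmobbewt", final "mobbewt".
(Check on "rzzojiomyi": → "uccrmlrpbl" → "rmlrpbl" ✓)

mobbewt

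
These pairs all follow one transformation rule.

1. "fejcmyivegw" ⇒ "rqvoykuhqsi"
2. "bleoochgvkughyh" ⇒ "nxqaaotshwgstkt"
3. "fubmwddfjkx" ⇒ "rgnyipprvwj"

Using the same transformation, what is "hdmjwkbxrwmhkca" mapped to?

The rule is to shift every letter 12 places forward in the alphabet (wrapping around).
So "hdmjwkbxrwmhkca" becomes "tpyviwnjdiytwom".

tpyviwnjdiytwom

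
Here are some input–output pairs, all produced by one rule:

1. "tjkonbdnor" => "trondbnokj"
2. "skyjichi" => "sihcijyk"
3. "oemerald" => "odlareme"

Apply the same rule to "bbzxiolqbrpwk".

bkwprbqloixzb

The rule is to move the first character to the end, then reverse the string.
For "bbzxiolqbrpwk", step one produces "bzxiolqbrpwkb"; step two turns that into "bkwprbqloixzb".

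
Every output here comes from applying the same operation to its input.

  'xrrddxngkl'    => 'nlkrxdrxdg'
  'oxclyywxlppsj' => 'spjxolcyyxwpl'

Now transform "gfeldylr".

drlfgley

In each case the input is transformed by: swap each adjacent pair of characters (1↔2, 3↔4, ...), then move the last 3 characters to the front (rotate right by 3).
Working it through for "gfeldylr": intermediate "fgleydrl", final "drlfgley".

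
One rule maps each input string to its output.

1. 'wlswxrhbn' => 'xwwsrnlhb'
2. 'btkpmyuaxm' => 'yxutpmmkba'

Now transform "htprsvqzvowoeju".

zwvvutsrqpoojhe

The pattern: sort the characters into reverse alphabetical order.
On "htprsvqzvowoeju" that produces "zwvvutsrqpoojhe".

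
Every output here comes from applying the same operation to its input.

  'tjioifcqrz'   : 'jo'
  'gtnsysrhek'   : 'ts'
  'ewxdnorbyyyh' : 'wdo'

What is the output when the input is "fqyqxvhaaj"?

qq

What's happening: keep every other character starting from the second (positions 2nd, 4th, 6th, ...), then delete the last 3 characters.
For "fqyqxvhaaj", step one produces "qqvaj"; step two turns that into "qq".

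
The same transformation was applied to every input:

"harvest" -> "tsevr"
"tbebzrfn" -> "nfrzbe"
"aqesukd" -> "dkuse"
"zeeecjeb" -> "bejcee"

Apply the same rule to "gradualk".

klauda

Rule — reverse the string, then delete the last 2 characters.
For "gradualk", step one produces "klaudarg"; step two turns that into "klauda".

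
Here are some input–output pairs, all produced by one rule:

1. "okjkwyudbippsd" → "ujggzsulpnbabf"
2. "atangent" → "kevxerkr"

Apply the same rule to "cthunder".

ivuelykt

The rule is to reverse the string, then shift every letter 9 places backward in the alphabet (wrapping around).
On "cthunder": the first step gives "rednuhtc", and the second then gives "ivuelykt".
(Check on "atangent": → "tnegnata" → "kevxerkr" ✓)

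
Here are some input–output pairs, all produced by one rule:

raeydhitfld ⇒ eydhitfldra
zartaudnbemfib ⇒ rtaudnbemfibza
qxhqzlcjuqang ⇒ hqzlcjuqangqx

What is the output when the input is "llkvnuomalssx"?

What's happening: move the first 2 characters to the end (rotate left by 2).
So "llkvnuomalssx" becomes "kvnuomalssxll".

kvnuomalssxll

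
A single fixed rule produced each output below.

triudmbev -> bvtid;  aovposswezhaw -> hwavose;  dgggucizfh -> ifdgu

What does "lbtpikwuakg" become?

The transformation: keep every other character starting from the first (positions 1st, 3rd, 5th, ...), then move the last 2 characters to the front (rotate right by 2).
For "lbtpikwuakg" the result is "agltiw".

agltiw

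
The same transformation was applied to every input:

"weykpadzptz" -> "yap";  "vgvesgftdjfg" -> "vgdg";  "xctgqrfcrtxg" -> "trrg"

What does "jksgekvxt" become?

skt

In each case the input is transformed by: keep one character in every 3, starting at position 3 (positions 3rd, 6th, 9th, ...).
On "jksgekvxt" that produces "skt".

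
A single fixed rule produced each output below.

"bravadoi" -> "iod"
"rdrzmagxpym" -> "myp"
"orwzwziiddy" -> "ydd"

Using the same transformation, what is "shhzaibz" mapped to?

The transformation: reverse the string, then keep only the first 3 characters.
For "shhzaibz" the result is "zbi".

zbi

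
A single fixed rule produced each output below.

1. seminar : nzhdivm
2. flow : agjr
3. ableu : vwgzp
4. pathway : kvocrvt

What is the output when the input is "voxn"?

Rule — shift every letter 5 places backward in the alphabet (wrapping around).
"voxn" → "qjsi".

qjsi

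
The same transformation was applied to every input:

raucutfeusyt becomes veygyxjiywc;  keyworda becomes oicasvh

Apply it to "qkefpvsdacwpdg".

What's happening: delete the last character, then shift every letter 4 places forward in the alphabet (wrapping around).
"qkefpvsdacwpdg" → "qkefpvsdacwpd" → "uoijtzwhegath".

uoijtzwhegath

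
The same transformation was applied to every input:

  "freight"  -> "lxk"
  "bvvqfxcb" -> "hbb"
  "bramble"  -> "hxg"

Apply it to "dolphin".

In each case the input is transformed by: shift every letter 6 places forward in the alphabet (wrapping around), then keep only the first 3 characters.
On "dolphin": the first step gives "jurvnot", and the second then gives "jur".
(Check on "bramble": → "hxgshrk" → "hxg" ✓)

jur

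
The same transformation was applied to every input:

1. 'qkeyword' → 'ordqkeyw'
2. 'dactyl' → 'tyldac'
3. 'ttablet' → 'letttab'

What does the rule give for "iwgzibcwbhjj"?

Each output is the input with this applied: move the last 3 characters to the front (rotate right by 3).
"iwgzibcwbhjj" → "hjjiwgzibcwb".

hjjiwgzibcwb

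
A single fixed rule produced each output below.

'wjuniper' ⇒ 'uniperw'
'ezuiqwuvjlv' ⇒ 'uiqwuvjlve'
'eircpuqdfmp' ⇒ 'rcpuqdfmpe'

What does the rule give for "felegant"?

Rule — move the first 2 characters to the end (rotate left by 2), then delete the last character.
Starting from "felegant": after the first operation, "legantfe"; after the second, "legantf".

legantf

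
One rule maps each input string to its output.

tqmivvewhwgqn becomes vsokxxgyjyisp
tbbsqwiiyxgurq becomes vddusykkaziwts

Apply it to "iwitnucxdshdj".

Rule — shift every letter 2 places forward in the alphabet (wrapping around).
"iwitnucxdshdj" → "kykvpwezfujfl".

kykvpwezfujfl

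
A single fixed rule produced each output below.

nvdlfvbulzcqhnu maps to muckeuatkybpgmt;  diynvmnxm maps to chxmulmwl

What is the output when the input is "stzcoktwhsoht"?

What's happening: shift every letter 1 place backward in the alphabet (wrapping around).
Applying that to "stzcoktwhsoht" gives "rsybnjsvgrngs".

rsybnjsvgrngs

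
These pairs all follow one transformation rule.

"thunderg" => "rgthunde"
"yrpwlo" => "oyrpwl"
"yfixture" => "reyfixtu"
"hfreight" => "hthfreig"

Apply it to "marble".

emarbl

Each output is the input with this applied: swap the front and back halves of the string, then move the first 2 characters to the end (rotate left by 2).
Working it through for "marble": intermediate "blemar", final "emarbl".
(Check on "yfixture": → "tureyfix" → "reyfixtu" ✓)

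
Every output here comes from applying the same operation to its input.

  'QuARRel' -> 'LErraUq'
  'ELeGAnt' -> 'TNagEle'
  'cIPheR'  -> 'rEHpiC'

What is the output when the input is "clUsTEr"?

RetSuLC

In each case the input is transformed by: flip the case of every letter, then reverse the string.
Applying both steps to "clUsTEr": "CLuSteR", then "RetSuLC".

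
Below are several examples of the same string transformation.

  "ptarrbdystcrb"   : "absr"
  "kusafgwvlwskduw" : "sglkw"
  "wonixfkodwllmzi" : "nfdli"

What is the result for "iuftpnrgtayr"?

Each output is the input with this applied: keep one character in every 3, starting at position 3 (positions 3rd, 6th, 9th, ...).
Applying that to "iuftpnrgtayr" gives "fntr".

fntr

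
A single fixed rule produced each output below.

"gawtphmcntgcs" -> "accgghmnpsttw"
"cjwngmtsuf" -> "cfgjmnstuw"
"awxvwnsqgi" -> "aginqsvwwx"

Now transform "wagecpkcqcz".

acccegkpqwz

What's happening: sort the characters into alphabetical order.
Doing the same to "wagecpkcqcz": "acccegkpqwz".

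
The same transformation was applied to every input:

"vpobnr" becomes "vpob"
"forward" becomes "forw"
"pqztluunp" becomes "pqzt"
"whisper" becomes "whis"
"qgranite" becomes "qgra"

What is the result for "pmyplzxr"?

What's happening: keep only the first 4 characters.
Applying that to "pmyplzxr" gives "pmyp".

pmyp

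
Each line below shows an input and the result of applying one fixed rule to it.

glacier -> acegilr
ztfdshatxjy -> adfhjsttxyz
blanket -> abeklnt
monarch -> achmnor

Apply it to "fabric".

What's happening: sort the characters into alphabetical order.
Doing the same to "fabric": "abcfir".

abcfir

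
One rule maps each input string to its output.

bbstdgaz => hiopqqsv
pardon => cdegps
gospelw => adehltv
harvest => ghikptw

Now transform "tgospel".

adehitv

The transformation: shift every letter 11 places backward in the alphabet (wrapping around), then sort the characters into alphabetical order.
Applying both steps to "tgospel": "ivdheta", then "adehitv".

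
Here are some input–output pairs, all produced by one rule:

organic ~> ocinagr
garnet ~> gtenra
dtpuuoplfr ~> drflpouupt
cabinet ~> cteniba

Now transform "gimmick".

What's happening: move the first character to the end, then reverse the string.
For "gimmick" the result is "gkcimmi".

gkcimmi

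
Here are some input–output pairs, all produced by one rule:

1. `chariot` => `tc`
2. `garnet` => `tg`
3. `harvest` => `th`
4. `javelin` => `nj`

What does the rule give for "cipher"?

In each case the input is transformed by: move the last character to the front, then keep only the first 2 characters.
Working it through for "cipher": intermediate "rciphe", final "rc".
(Check on "javelin": → "njaveli" → "nj" ✓)

rc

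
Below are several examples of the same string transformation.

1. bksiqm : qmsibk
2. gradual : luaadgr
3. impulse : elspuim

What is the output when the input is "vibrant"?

Each output is the input with this applied: swap each adjacent pair of characters (1↔2, 3↔4, ...), then reverse the string.
Starting from "vibrant": after the first operation, "ivrbnat"; after the second, "tanbrvi".

tanbrvi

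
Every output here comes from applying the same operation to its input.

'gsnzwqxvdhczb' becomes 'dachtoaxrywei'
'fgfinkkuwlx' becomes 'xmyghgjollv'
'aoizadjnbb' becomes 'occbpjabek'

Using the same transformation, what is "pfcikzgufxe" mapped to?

gyfqgdjlahv

The pattern: move the last 3 characters to the front (rotate right by 3), then shift every letter 1 place forward in the alphabet (wrapping around).
For "pfcikzgufxe", step one produces "fxepfcikzgu"; step two turns that into "gyfqgdjlahv".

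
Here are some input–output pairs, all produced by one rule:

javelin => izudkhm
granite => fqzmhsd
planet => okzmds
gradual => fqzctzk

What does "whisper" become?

Rule — shift every letter 1 place backward in the alphabet (wrapping around).
"whisper" → "vghrodq".

vghrodq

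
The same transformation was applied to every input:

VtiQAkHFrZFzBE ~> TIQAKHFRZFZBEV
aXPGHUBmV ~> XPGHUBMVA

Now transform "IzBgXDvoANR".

ZBGXDVOANRI

In each case the input is transformed by: move the first character to the end, then convert every letter to uppercase.
"IzBgXDvoANR" → "ZBGXDVOANRI".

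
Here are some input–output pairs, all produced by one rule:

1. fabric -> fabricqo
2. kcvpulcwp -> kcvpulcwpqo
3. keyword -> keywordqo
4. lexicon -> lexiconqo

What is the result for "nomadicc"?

nomadiccqo

What's happening: append "qo".
Applying that to "nomadicc" gives "nomadiccqo".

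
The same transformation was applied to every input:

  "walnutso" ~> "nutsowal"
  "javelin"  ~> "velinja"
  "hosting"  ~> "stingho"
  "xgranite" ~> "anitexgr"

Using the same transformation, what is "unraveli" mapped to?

aveliunr

What's happening: move the last 3 characters to the front (rotate right by 3), then move the last 2 characters to the front (rotate right by 2).
"unraveli" → "eliunrav" → "aveliunr".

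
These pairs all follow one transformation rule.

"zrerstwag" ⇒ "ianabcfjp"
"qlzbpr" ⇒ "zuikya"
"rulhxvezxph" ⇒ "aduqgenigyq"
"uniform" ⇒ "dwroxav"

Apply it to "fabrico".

ojkarlx

Each output is the input with this applied: shift every letter 9 places forward in the alphabet (wrapping around).
Applying that to "fabrico" gives "ojkarlx".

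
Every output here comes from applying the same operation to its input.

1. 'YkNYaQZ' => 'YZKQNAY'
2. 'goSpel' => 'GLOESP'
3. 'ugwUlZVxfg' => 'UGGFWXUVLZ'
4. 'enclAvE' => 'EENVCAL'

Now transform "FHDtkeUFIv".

The pattern: take characters alternately from the front and the back (1st, last, 2nd, 2nd-last, ...), then convert every letter to uppercase.
For "FHDtkeUFIv", step one produces "FvHIDFtUke"; step two turns that into "FVHIDFTUKE".

FVHIDFTUKE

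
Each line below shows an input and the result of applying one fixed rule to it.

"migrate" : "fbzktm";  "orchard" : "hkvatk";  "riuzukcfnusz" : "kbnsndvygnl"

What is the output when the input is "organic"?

hkztgb

The pattern: shift every letter 7 places backward in the alphabet (wrapping around), then delete the last character.
For "organic", step one produces "hkztgbv"; step two turns that into "hkztgb".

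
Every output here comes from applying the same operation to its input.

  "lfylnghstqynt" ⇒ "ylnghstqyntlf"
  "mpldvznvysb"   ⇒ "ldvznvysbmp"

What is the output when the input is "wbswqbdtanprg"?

Each output is the input with this applied: move the first 2 characters to the end (rotate left by 2).
"wbswqbdtanprg" → "swqbdtanprgwb".

swqbdtanprgwb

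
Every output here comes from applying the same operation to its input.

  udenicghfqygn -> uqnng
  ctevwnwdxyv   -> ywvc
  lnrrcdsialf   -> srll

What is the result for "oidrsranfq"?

What's happening: keep one character in every 3, starting at position 1 (positions 1st, 4th, 7th, ...), then sort the characters into reverse alphabetical order.
On "oidrsranfq": the first step gives "oraq", and the second then gives "rqoa".
(Check on "ctevwnwdxyv": → "cvwy" → "ywvc" ✓)

rqoa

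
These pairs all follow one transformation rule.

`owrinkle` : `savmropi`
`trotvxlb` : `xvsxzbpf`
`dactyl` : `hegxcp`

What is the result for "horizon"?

lsvmdsr

In each case the input is transformed by: shift every letter 4 places forward in the alphabet (wrapping around).
Applying that to "horizon" gives "lsvmdsr".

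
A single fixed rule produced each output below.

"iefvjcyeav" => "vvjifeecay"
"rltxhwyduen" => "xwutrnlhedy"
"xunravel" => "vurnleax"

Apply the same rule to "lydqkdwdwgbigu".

The pattern: sort the characters into reverse alphabetical order, then move the first character to the end.
"lydqkdwdwgbigu" → "ywwuqlkiggdddb" → "wwuqlkiggdddby".

wwuqlkiggdddby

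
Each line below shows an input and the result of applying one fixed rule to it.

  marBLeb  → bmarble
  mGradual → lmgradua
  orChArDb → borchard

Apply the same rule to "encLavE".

Looking at the pairs, the operation is to move the last character to the front, then convert every letter to lowercase.
"encLavE" → "EencLav" → "eenclav".

eenclav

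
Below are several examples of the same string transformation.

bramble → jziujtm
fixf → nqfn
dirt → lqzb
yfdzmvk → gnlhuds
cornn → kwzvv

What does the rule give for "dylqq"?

The transformation: shift every letter 8 places forward in the alphabet (wrapping around).
Applying that to "dylqq" gives "lgtyy".

lgtyy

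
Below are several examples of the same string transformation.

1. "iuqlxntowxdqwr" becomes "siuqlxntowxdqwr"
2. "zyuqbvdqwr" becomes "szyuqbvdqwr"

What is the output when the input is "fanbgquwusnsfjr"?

sfanbgquwusnsfjr

Each output is the input with this applied: prepend "s".
Applying that to "fanbgquwusnsfjr" gives "sfanbgquwusnsfjr".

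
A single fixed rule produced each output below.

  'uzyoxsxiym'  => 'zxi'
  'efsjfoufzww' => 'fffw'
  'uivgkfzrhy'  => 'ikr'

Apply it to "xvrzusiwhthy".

vuwh

The pattern: keep one character in every 3, starting at position 2 (positions 2nd, 5th, 8th, ...).
For "xvrzusiwhthy" the result is "vuwh".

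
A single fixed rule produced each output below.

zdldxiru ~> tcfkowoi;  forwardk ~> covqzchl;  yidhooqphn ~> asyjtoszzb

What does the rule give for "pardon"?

ozyalc

Looking at the pairs, the operation is to move the last 3 characters to the front (rotate right by 3), then shift every letter 11 places forward in the alphabet (wrapping around).
Working it through for "pardon": intermediate "donpar", final "ozyalc".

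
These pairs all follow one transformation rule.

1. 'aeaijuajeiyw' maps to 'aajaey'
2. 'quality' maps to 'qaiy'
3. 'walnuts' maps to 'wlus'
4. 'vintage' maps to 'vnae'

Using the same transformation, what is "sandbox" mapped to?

snbx

What's happening: keep every other character starting from the first (positions 1st, 3rd, 5th, ...).
For "sandbox" the result is "snbx".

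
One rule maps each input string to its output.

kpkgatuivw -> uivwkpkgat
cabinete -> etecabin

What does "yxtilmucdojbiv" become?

dojbivyxtilmuc

Rule — move the first character to the end, then swap the front and back halves of the string.
On "yxtilmucdojbiv": the first step gives "xtilmucdojbivy", and the second then gives "dojbivyxtilmuc".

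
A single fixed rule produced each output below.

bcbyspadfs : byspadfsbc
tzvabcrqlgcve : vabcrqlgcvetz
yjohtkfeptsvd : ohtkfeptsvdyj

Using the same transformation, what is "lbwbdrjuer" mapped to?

The pattern: move the first 2 characters to the end (rotate left by 2).
Applying that to "lbwbdrjuer" gives "wbdrjuerlb".

wbdrjuerlb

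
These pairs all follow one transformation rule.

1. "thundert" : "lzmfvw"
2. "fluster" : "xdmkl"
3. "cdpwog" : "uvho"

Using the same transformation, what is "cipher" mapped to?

uahz

In each case the input is transformed by: delete the last 2 characters, then shift every letter 8 places backward in the alphabet (wrapping around).
Working it through for "cipher": intermediate "ciph", final "uahz".
(Check on "fluster": → "flust" → "xdmkl" ✓)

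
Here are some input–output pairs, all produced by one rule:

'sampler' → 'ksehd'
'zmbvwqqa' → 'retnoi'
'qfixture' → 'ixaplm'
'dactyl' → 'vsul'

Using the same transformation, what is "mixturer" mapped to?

eaplmj

What's happening: shift every letter 8 places backward in the alphabet (wrapping around), then delete the last 2 characters.
Doing the same to "mixturer": "eaplmj".
(Check on "sampler": → "ksehdwj" → "ksehd" ✓)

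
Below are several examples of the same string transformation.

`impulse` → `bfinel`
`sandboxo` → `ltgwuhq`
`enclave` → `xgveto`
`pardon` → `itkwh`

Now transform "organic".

The rule is to delete the last character, then shift every letter 7 places backward in the alphabet (wrapping around).
On "organic" that produces "hkztgb".

hkztgb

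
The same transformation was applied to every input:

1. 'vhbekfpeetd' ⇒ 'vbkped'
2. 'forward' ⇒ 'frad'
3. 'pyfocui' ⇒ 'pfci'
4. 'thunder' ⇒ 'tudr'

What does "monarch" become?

mnrh

Rule — keep every other character starting from the first (positions 1st, 3rd, 5th, ...).
So "monarch" becomes "mnrh".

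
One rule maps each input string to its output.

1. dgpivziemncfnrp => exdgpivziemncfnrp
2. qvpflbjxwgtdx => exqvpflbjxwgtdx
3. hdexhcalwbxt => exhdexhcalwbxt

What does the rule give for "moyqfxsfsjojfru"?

exmoyqfxsfsjojfru

Rule — prepend "ex".
On "moyqfxsfsjojfru" that produces "exmoyqfxsfsjojfru".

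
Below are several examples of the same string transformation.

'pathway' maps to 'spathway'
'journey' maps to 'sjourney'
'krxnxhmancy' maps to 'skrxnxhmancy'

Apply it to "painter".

Looking at the pairs, the operation is to prepend "s".
Applying that to "painter" gives "spainter".

spainter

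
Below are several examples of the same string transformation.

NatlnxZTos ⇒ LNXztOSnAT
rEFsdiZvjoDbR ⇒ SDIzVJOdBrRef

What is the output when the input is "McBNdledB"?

nDLEDbmCb

Each output is the input with this applied: flip the case of every letter, then move the first 3 characters to the end (rotate left by 3).
Starting from "McBNdledB": after the first operation, "mCbnDLEDb"; after the second, "nDLEDbmCb".
(Check on "rEFsdiZvjoDbR": → "RefSDIzVJOdBr" → "SDIzVJOdBrRef" ✓)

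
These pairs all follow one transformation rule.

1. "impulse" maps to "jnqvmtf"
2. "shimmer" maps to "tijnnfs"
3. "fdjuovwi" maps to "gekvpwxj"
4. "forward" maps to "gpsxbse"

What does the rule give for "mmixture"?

What's happening: shift every letter 1 place forward in the alphabet (wrapping around).
For "mmixture" the result is "nnjyuvsf".

nnjyuvsf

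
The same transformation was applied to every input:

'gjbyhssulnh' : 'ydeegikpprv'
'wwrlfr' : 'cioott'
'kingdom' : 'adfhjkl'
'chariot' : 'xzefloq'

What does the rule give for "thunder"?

abekoqr

The pattern: sort the characters into alphabetical order, then shift every letter 3 places backward in the alphabet (wrapping around).
Doing the same to "thunder": "abekoqr".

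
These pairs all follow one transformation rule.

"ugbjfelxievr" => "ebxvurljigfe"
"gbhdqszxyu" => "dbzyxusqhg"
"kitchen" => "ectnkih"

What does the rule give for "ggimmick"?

The transformation: sort the characters into reverse alphabetical order, then move the last 2 characters to the front (rotate right by 2).
Starting from "ggimmick": after the first operation, "mmkiiggc"; after the second, "gcmmkiig".

gcmmkiig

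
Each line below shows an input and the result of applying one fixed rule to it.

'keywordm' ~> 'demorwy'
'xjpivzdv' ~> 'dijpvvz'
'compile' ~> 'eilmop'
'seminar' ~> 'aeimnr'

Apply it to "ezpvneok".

The pattern: delete the first character, then sort the characters into alphabetical order.
Doing the same to "ezpvneok": "eknopvz".

eknopvz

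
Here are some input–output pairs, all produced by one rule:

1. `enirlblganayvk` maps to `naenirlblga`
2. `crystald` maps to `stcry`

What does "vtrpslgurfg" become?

guvtrpsl

Looking at the pairs, the operation is to delete the last 3 characters, then move the last 2 characters to the front (rotate right by 2).
Applying both steps to "vtrpslgurfg": "vtrpslgu", then "guvtrpsl".
(Check on "enirlblganayvk": → "enirlblgana" → "naenirlblga" ✓)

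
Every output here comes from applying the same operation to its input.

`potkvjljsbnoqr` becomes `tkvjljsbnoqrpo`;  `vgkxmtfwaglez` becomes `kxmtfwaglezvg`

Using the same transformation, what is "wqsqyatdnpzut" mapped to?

sqyatdnpzutwq

Each output is the input with this applied: move the first 2 characters to the end (rotate left by 2).
Doing the same to "wqsqyatdnpzut": "sqyatdnpzutwq".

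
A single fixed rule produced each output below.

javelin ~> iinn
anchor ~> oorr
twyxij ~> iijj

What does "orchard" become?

rrdd

Looking at the pairs, the operation is to double every character, then keep only the last 4 characters.
"orchard" → "oorrcchhaarrdd" → "rrdd".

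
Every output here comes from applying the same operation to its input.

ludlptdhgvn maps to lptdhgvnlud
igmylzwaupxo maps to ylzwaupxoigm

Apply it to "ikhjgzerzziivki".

jgzerzziivkiikh

In each case the input is transformed by: move the first 3 characters to the end (rotate left by 3).
So "ikhjgzerzziivki" becomes "jgzerzziivkiikh".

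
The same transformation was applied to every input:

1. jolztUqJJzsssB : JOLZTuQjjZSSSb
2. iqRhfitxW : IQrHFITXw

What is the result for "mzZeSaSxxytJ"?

Rule — flip the case of every letter.
Applying that to "mzZeSaSxxytJ" gives "MZzEsAsXXYTj".

MZzEsAsXXYTj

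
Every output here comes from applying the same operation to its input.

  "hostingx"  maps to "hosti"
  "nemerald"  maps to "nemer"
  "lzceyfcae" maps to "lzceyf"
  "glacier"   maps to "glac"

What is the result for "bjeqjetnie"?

bjeqjet

Rule — delete the last 3 characters.
For "bjeqjetnie" the result is "bjeqjet".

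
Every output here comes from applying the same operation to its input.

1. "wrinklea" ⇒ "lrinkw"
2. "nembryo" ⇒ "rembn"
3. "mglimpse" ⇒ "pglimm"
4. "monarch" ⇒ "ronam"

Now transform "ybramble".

bbramy

Each output is the input with this applied: delete the last 2 characters, then swap the first and last characters.
On "ybramble": the first step gives "ybramb", and the second then gives "bbramy".
(Check on "monarch": → "monar" → "ronam" ✓)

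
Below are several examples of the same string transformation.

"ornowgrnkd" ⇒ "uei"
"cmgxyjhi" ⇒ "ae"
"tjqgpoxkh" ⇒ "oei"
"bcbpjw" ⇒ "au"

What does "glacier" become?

ea

Rule — shift every letter 2 places backward in the alphabet (wrapping around), then keep only the vowels.
Applying that to "glacier" gives "ea".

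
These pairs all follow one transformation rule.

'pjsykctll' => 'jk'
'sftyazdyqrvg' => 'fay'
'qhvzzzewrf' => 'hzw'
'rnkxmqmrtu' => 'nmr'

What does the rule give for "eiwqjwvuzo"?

What's happening: delete the last 2 characters, then keep one character in every 3, starting at position 2 (positions 2nd, 5th, 8th, ...).
Starting from "eiwqjwvuzo": after the first operation, "eiwqjwvu"; after the second, "iju".

iju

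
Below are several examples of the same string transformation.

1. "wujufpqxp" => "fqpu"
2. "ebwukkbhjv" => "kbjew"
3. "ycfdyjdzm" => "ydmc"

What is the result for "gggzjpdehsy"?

What's happening: move the first 3 characters to the end (rotate left by 3), then keep every other character starting from the second (positions 2nd, 4th, 6th, ...).
Working it through for "gggzjpdehsy": intermediate "zjpdehsyggg", final "jdhyg".
(Check on "ebwukkbhjv": → "ukkbhjvebw" → "kbjew" ✓)

jdhyg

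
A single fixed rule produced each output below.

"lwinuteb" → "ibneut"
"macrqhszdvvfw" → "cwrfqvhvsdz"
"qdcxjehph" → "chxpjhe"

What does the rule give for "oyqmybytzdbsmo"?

qommysbbydtz

What's happening: delete the first 2 characters, then take characters alternately from the front and the back (1st, last, 2nd, 2nd-last, ...).
Applying both steps to "oyqmybytzdbsmo": "qmybytzdbsmo", then "qommysbbydtz".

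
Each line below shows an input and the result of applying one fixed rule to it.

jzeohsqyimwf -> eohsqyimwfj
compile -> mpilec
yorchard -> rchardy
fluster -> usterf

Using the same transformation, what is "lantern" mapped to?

Rule — move the first character to the end, then delete the first character.
For "lantern", step one produces "anternl"; step two turns that into "nternl".

nternl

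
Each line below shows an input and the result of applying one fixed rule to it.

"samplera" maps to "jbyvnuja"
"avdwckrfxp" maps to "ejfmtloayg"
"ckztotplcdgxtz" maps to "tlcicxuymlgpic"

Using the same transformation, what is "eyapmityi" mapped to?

hnyjrvhcr

Each output is the input with this applied: swap each adjacent pair of characters (1↔2, 3↔4, ...), then shift every letter 9 places forward in the alphabet (wrapping around).
"eyapmityi" → "yepaimyti" → "hnyjrvhcr".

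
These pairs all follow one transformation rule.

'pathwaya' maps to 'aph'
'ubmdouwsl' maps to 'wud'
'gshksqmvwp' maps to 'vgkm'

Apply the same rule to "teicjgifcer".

ctci

The rule is to move the last 3 characters to the front (rotate right by 3), then keep one character in every 3, starting at position 1 (positions 1st, 4th, 7th, ...).
For "teicjgifcer" the result is "ctci".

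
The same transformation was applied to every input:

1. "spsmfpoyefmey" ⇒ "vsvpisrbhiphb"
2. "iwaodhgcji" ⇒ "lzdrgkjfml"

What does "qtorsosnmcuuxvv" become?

Rule — shift every letter 3 places forward in the alphabet (wrapping around).
For "qtorsosnmcuuxvv" the result is "twruvrvqpfxxayy".

twruvrvqpfxxayy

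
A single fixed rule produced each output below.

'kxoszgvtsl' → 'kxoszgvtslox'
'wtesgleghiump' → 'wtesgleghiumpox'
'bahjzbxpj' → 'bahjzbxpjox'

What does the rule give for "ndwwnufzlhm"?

The transformation: append "ox".
For "ndwwnufzlhm" the result is "ndwwnufzlhmox".

ndwwnufzlhmox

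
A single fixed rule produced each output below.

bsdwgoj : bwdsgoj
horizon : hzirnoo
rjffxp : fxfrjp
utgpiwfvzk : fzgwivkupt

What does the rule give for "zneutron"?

eznuntor

The transformation: sort the characters into alphabetical order, then take characters alternately from the front and the back (1st, last, 2nd, 2nd-last, ...).
On "zneutron" that produces "eznuntor".
(Check on "bsdwgoj": → "bdgjosw" → "bwdsgoj" ✓)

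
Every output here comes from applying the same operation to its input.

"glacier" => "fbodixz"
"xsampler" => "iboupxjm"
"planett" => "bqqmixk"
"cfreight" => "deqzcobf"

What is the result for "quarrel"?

What's happening: shift every letter 3 places backward in the alphabet (wrapping around), then move the last 3 characters to the front (rotate right by 3).
Working it through for "quarrel": intermediate "nrxoobi", final "obinrxo".

obinrxo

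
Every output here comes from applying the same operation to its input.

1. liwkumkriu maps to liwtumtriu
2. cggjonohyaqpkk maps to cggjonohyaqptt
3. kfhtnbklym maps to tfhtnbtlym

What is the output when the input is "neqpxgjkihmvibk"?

Looking at the pairs, the operation is to replace every "k" with "t".
Applying that to "neqpxgjkihmvibk" gives "neqpxgjtihmvibt".

neqpxgjtihmvibt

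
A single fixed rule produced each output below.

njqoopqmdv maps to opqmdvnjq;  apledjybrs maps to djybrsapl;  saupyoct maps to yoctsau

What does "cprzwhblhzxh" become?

whblhzxhcpr

The pattern: move the first 3 characters to the end (rotate left by 3), then delete the first character.
Applying both steps to "cprzwhblhzxh": "zwhblhzxhcpr", then "whblhzxhcpr".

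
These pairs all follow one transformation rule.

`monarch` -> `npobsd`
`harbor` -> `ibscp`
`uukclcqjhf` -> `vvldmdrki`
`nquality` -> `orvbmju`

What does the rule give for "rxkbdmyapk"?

sylcenzbq

In each case the input is transformed by: shift every letter 1 place forward in the alphabet (wrapping around), then delete the last character.
Working it through for "rxkbdmyapk": intermediate "sylcenzbql", final "sylcenzbq".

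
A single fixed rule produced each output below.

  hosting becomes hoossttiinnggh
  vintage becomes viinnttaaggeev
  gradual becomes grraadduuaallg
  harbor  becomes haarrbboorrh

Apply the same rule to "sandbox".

Looking at the pairs, the operation is to double every character, then move the first character to the end.
"sandbox" → "ssaannddbbooxx" → "saannddbbooxxs".

saannddbbooxxs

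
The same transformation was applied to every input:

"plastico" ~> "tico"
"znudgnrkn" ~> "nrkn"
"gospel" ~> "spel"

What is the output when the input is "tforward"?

ward

The pattern: keep only the last 4 characters.
On "tforward" that produces "ward".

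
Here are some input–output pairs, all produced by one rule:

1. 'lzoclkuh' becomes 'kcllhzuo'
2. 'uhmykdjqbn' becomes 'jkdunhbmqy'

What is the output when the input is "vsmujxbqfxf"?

Rule — take characters alternately from the front and the back (1st, last, 2nd, 2nd-last, ...), then move the last 3 characters to the front (rotate right by 3).
For "vsmujxbqfxf", step one produces "vfsxmfuqjbx"; step two turns that into "jbxvfsxmfuq".
(Check on "uhmykdjqbn": → "unhbmqyjkd" → "jkdunhbmqy" ✓)

jbxvfsxmfuq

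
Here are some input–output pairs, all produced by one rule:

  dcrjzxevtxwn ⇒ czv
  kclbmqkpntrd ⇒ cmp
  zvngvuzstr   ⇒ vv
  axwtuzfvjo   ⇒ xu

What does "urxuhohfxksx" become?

rhf

In each case the input is transformed by: delete the last 3 characters, then keep one character in every 3, starting at position 2 (positions 2nd, 5th, 8th, ...).
Starting from "urxuhohfxksx": after the first operation, "urxuhohfx"; after the second, "rhf".
(Check on "zvngvuzstr": → "zvngvuz" → "vv" ✓)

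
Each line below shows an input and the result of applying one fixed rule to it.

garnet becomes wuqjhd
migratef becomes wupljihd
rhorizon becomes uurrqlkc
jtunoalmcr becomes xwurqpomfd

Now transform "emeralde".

upohhhgd

In each case the input is transformed by: shift every letter 3 places forward in the alphabet (wrapping around), then sort the characters into reverse alphabetical order.
Starting from "emeralde": after the first operation, "hphudogh"; after the second, "upohhhgd".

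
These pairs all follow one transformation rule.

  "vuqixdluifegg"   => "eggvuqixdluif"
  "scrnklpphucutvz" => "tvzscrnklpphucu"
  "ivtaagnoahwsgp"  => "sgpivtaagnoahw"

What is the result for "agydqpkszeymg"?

The rule is to move the last 3 characters to the front (rotate right by 3).
Doing the same to "agydqpkszeymg": "ymgagydqpksze".

ymgagydqpksze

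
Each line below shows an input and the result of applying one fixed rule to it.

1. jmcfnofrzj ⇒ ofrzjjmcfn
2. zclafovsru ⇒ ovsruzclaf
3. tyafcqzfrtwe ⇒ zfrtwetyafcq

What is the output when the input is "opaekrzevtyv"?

zevtyvopaekr

In each case the input is transformed by: swap the front and back halves of the string.
So "opaekrzevtyv" becomes "zevtyvopaekr".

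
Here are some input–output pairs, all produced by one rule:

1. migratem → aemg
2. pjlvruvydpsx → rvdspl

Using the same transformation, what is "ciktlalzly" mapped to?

lllck

The transformation: keep every other character starting from the first (positions 1st, 3rd, 5th, ...), then move the first 2 characters to the end (rotate left by 2).
On "ciktlalzly": the first step gives "cklll", and the second then gives "lllck".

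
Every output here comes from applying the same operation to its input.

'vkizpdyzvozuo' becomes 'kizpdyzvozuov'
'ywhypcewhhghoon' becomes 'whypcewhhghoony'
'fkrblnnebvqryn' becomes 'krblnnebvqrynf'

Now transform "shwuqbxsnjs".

hwuqbxsnjss

Rule — move the first character to the end.
For "shwuqbxsnjs" the result is "hwuqbxsnjss".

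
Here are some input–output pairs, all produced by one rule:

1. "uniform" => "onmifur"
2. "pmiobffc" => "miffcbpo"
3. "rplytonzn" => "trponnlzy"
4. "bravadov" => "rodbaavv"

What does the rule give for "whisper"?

Rule — sort the characters into reverse alphabetical order, then move the first 2 characters to the end (rotate left by 2).
Working it through for "whisper": intermediate "wsrpihe", final "rpihews".

rpihews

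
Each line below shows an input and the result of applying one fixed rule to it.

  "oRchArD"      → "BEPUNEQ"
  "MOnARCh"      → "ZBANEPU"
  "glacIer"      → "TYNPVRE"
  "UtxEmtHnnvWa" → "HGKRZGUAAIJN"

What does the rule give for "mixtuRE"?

In each case the input is transformed by: shift every letter 13 places forward in the alphabet (wrapping around) — i.e. ROT13, then convert every letter to uppercase.
Applying both steps to "mixtuRE": "zvkghER", then "ZVKGHER".

ZVKGHER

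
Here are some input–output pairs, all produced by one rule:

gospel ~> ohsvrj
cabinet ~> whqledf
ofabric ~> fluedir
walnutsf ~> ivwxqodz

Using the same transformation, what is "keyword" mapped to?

Looking at the pairs, the operation is to reverse the string, then shift every letter 3 places forward in the alphabet (wrapping around).
For "keyword", step one produces "drowyek"; step two turns that into "gurzbhn".

gurzbhn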